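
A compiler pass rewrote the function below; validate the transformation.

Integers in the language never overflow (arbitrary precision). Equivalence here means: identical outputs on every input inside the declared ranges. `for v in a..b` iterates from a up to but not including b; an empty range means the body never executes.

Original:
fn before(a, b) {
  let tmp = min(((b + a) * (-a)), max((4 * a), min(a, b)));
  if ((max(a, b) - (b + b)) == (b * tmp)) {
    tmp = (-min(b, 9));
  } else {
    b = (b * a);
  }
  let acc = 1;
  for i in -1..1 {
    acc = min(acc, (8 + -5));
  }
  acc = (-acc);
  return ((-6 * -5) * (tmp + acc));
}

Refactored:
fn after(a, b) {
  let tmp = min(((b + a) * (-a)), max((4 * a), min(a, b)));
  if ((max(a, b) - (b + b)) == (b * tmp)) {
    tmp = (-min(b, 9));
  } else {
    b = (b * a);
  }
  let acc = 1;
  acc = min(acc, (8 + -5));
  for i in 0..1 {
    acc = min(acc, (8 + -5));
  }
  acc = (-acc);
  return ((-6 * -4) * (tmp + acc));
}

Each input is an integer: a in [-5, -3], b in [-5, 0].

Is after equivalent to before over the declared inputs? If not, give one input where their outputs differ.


Not equivalent: a=-5, b=-5 separates them (-1530 vs -1224).
before: tmp=-50, then ((max(a, b) - (b + b)) == (b * tmp)) is false, then b=25, then acc=1, then (i=-1), then acc=1, then (i=0), then acc=1, then acc=-1, then returns -1530
after: tmp=-50, then ((max(a, b) - (b + b)) == (b * tmp)) is false, then b=25, then acc=1, then acc=1, then (i=0), then acc=1, then acc=-1, then returns -1224
verdict: not equivalent; witness: a=-5, b=-5


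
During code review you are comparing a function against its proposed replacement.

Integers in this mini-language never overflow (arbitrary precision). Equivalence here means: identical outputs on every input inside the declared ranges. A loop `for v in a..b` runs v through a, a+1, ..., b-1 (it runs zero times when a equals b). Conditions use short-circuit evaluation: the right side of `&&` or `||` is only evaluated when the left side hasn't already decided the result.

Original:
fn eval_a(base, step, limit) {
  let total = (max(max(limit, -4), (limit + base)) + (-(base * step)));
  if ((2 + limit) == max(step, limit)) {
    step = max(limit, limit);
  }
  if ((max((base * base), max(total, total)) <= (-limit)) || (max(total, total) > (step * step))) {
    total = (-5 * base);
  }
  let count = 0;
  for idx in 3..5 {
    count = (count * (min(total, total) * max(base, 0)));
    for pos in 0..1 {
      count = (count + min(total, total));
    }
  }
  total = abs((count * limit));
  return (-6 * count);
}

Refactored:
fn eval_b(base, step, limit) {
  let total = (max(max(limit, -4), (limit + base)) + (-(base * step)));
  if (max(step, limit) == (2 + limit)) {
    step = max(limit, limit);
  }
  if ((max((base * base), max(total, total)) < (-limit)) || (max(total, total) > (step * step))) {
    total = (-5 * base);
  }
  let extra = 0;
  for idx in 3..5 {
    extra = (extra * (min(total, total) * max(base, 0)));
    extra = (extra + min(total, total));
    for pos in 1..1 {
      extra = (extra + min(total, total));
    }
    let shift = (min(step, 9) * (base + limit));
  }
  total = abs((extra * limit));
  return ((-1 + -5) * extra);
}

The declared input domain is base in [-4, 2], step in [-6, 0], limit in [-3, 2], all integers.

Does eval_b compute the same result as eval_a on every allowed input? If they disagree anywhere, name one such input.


These are not equivalent — on base=-1, step=-6, limit=-1 the outputs split (-30 vs 42).
eval_a: total = -7; ((2 + limit) == max(step, limit)) -> false; ((max((base * base), max(total, total)) <= (-limit)) || (max(total, total) > (step * step))) -> true; total = 5; count = 0; [idx=3]; count = 0; [pos=0]; count = 5; [idx=4]; count = 0; [pos=0]; count = 5; total = 5; return -30
eval_b: total = -7; (max(step, limit) == (2 + limit)) -> false; ((max((base * base), max(total, total)) < (-limit)) || (max(total, total) > (step * step))) -> false; extra = 0; [idx=3]; extra = 0; extra = -7; the pos loop: no iterations; shift = 12; [idx=4]; extra = 0; extra = -7; the pos loop: no iterations; shift = 12; total = 7; return 42
verdict: not equivalent; witness: base=-1, step=-6, limit=-1


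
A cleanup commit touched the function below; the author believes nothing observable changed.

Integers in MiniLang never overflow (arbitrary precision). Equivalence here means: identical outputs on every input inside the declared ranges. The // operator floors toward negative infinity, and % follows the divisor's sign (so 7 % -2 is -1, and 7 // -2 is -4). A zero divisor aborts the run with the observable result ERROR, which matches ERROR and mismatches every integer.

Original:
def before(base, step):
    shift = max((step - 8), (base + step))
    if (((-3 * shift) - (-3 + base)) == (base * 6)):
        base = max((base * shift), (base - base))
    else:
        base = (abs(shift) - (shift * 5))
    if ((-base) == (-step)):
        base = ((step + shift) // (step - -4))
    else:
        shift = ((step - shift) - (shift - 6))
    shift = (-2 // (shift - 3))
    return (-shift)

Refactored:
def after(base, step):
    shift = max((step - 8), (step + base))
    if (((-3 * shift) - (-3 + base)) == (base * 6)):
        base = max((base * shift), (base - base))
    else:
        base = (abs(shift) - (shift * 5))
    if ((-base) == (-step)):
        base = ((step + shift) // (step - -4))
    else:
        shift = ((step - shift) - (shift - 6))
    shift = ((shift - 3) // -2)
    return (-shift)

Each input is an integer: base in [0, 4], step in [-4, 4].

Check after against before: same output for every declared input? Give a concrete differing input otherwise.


Consider the input base=0, step=-4.
before: shift := -4 | (((-3 * shift) - (-3 + base)) == (base * 6)): false | base := 24 | ((-base) == (-step)): false | shift := 10 | shift := -1 | result 1
after: shift := -4 | (((-3 * shift) - (-3 + base)) == (base * 6)): false | base := 24 | ((-base) == (-step)): false | shift := 10 | shift := -4 | result 4
1 and 4 differ, so these are not the same function on this domain.
verdict: not equivalent; witness: base=0, step=-4


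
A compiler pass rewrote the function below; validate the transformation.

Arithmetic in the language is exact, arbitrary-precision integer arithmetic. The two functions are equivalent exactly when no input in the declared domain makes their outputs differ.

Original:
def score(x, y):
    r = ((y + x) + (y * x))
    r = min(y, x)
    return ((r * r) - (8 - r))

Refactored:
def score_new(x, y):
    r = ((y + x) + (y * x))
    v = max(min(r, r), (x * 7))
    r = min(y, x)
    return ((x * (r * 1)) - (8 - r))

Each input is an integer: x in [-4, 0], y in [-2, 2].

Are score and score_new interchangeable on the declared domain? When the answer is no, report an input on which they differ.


x=-1, y=-2 yields -6 from score but -8 from score_new.
verdict: not equivalent; witness: x=-1, y=-2


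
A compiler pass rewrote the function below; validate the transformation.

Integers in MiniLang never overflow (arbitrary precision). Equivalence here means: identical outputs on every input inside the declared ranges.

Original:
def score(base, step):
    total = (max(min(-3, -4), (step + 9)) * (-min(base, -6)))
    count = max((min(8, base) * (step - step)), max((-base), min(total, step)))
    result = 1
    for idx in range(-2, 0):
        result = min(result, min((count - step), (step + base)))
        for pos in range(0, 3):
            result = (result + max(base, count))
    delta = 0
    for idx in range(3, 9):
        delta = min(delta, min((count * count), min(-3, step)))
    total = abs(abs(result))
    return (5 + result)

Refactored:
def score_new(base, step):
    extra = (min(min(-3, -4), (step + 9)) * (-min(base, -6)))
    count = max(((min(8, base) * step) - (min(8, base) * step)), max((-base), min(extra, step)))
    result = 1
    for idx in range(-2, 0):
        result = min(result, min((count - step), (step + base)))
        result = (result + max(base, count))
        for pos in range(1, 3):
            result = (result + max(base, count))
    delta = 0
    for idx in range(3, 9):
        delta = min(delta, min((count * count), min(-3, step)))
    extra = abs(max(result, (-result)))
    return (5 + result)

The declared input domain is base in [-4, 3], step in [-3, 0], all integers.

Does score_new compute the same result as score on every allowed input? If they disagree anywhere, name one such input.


The one real change (`max(min(-3, -4), (step + 9))` became `min(min(-3, -4), (step + 9))`) has no effect anywhere in the declared ranges; all 32 inputs agree.
verdict: equivalent


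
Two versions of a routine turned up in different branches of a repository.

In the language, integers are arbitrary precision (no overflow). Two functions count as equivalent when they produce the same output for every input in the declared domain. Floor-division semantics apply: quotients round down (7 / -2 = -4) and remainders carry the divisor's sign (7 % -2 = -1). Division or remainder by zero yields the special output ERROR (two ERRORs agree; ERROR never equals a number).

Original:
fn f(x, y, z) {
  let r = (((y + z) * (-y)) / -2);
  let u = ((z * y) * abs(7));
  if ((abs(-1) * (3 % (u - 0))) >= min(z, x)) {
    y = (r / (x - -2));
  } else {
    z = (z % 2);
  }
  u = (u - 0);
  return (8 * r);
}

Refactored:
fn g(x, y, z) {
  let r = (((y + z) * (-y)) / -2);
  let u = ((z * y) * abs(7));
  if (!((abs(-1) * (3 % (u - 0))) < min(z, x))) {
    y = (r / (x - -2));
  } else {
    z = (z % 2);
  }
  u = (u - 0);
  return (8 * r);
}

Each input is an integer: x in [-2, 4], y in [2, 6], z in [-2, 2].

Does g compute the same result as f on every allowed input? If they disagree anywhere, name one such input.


The two are interchangeable: comparison usage differs, boolean connective usage differs, and every declared input agrees.
Tracing x=4, y=6, z=0: f: r=18, then u=0, then a zero divisor aborts: ERROR | g: r=18, then u=0, then a zero divisor aborts: ERROR — matching result ERROR.
Sweeping the whole domain (175 inputs) finds no disagreement.
verdict: equivalent


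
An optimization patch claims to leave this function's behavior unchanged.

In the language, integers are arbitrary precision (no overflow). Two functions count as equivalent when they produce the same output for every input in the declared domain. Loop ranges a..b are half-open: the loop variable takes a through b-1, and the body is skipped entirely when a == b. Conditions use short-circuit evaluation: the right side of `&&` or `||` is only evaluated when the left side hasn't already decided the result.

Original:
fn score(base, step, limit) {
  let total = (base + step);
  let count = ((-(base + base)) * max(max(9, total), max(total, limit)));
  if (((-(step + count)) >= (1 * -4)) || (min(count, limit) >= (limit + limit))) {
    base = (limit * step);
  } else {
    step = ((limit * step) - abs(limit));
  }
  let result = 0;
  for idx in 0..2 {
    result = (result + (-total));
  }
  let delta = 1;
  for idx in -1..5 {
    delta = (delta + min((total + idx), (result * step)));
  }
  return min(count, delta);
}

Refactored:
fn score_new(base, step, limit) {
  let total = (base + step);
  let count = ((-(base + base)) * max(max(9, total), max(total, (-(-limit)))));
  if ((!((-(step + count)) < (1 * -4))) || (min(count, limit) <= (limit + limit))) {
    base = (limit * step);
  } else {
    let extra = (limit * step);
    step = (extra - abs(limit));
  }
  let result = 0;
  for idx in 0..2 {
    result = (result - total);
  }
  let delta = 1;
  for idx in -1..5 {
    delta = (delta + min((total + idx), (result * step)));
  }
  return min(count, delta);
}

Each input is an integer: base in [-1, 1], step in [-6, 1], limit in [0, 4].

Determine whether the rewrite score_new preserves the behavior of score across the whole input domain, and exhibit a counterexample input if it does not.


There is a counterexample at base=-1, step=-6, limit=1: -587 on one side, -503 on the other.
score: total=-7, then count=18, then (((-(step + count)) >= (1 * -4)) || (min(count, limit) >= (limit + limit))) is false, then step=-7, then result=0, then (idx=0), then result=7, then (idx=1), then result=14, then delta=1, then (idx=-1), then delta=-97, then (idx=0), then delta=-195, then (idx=1), then delta=-293, then (idx=2), then delta=-391, then (idx=3), then delta=-489, then (idx=4), then delta=-587, then returns -587
score_new: total=-7, then count=18, then ((!((-(step + count)) < (1 * -4))) || (min(count, limit) <= (limit + limit))) is true, then base=-6, then result=0, then (idx=0), then result=7, then (idx=1), then result=14, then delta=1, then (idx=-1), then delta=-83, then (idx=0), then delta=-167, then (idx=1), then delta=-251, then (idx=2), then delta=-335, then (idx=3), then delta=-419, then (idx=4), then delta=-503, then returns -503
verdict: not equivalent; witness: base=-1, step=-6, limit=1


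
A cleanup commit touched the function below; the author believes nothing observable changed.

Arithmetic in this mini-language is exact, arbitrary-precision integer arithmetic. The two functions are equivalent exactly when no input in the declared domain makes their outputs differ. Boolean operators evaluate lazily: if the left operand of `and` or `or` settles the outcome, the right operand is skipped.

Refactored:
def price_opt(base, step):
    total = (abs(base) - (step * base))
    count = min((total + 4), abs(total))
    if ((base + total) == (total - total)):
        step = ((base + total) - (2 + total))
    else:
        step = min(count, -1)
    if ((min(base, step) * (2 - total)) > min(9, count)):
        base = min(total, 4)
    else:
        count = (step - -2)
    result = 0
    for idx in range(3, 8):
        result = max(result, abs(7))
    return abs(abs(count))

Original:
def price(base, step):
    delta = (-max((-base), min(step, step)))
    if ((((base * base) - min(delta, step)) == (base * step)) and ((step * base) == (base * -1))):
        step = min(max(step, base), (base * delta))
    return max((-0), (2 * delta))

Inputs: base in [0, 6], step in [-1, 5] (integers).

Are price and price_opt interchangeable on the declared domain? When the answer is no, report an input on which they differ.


The rewrite breaks on base=1, step=-1, where the results are 2 and 1.
price: delta = 1; ((((base * base) - min(delta, step)) == (base * step)) and ((step * base) == (base * -1))) -> false; return 2
price_opt: total = 2; count = 2; ((base + total) == (total - total)) -> false; step = -1; ((min(base, step) * (2 - total)) > min(9, count)) -> false; count = 1; result = 0; [idx=3]; result = 7; [idx=4]; result = 7; [idx=5]; result = 7; [idx=6]; result = 7; [idx=7]; result = 7; return 1
verdict: not equivalent; witness: base=1, step=-1


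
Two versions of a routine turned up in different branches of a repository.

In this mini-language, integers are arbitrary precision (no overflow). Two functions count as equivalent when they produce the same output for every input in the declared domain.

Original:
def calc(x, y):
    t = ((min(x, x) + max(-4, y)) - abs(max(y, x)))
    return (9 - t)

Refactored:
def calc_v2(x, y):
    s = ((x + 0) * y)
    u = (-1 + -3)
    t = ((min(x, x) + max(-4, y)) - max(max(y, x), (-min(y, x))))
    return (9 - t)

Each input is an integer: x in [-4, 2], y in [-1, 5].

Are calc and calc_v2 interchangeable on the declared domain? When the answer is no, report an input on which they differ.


Try x=-4, y=-1.
calc: t=-6, then returns 15
calc_v2: s=4, then u=-4, then t=-9, then returns 18
15 vs 18 — the two versions disagree here.
verdict: not equivalent; witness: x=-4, y=-1


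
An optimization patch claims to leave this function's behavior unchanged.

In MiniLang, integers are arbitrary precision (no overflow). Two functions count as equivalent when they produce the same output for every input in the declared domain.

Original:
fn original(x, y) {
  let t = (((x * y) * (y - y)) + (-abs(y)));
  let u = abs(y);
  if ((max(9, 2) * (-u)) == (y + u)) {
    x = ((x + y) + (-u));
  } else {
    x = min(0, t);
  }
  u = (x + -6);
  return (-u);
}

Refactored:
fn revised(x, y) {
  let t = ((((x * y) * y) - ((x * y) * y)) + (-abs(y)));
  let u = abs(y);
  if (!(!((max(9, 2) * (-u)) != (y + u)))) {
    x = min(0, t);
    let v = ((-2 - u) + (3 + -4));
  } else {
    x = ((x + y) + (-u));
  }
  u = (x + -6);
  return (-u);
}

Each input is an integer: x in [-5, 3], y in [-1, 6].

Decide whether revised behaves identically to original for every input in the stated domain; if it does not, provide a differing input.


Although statement counts differ; boolean connective usage differs; constant usage differs; local variable names differ; comparison usage differs; arithmetic usage differs, 72/72 inputs agree.
verdict: equivalent


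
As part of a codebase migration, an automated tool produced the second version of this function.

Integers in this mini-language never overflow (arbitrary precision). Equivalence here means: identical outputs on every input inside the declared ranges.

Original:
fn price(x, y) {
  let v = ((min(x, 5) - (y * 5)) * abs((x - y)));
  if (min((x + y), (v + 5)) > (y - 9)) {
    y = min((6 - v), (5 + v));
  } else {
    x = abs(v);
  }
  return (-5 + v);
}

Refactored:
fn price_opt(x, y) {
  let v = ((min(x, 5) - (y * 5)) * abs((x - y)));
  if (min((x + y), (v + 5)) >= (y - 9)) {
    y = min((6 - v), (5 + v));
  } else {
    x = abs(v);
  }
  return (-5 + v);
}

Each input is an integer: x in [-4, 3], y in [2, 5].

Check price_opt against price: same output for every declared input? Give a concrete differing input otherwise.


The one real change (`(min((x + y), (v + 5)) > (y - 9))` became `(min((x + y), (v + 5)) >= (y - 9))`) has no effect anywhere in the declared ranges.
Spot check at x=3, y=5 — price: v := -44 | (min((x + y), (v + 5)) > (y - 9)): false | x := 44 | result -49. price_opt: v := -44 | (min((x + y), (v + 5)) >= (y - 9)): false | x := 44 | result -49. Both give -49.
Across all 32 domain points the two functions coincide.
verdict: equivalent


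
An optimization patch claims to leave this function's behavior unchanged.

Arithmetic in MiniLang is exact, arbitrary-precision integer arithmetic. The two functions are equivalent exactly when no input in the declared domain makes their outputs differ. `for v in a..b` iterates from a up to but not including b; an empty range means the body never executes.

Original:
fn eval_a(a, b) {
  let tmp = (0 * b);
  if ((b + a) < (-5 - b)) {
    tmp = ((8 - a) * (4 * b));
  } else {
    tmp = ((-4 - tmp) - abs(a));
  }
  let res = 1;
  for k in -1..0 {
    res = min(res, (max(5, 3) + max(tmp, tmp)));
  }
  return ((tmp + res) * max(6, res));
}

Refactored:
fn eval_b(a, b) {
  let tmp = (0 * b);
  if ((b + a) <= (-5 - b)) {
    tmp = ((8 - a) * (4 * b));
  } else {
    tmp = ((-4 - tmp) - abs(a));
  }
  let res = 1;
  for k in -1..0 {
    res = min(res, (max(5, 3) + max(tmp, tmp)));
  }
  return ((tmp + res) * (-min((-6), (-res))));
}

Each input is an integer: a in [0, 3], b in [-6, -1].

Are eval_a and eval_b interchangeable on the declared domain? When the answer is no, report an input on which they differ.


The rewrite breaks on a=1, b=-3, where the results are -30 and -978.
eval_a: tmp := 0 | ((b + a) < (-5 - b)): false | tmp := -5 | res := 1 | iter k=-1: | res := 0 | result -30
eval_b: tmp := 0 | ((b + a) <= (-5 - b)): true | tmp := -84 | res := 1 | iter k=-1: | res := -79 | result -978
verdict: not equivalent; witness: a=1, b=-3


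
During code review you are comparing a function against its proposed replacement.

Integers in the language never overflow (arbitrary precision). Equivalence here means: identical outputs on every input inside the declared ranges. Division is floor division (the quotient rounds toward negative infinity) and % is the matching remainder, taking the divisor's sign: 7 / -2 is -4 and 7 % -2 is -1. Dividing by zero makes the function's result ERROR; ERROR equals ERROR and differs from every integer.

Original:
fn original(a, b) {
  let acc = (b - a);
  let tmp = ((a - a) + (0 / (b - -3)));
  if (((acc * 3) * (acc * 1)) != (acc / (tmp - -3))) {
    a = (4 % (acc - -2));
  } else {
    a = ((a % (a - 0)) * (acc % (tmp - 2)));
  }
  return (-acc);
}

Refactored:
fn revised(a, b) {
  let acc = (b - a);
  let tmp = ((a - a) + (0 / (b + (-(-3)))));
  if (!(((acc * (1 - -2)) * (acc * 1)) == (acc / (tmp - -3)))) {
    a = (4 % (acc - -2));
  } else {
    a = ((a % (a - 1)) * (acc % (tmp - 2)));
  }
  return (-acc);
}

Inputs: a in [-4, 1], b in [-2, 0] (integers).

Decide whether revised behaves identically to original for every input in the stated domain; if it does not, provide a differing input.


There is a counterexample at a=0, b=0: ERROR on one side, 0 on the other.
original: acc=0, then tmp=0, then (((acc * 3) * (acc * 1)) != (acc / (tmp - -3))) is false, then a zero divisor aborts: ERROR
revised: acc=0, then tmp=0, then (!(((acc * (1 - -2)) * (acc * 1)) == (acc / (tmp - -3)))) is false, then a=0, then returns 0
verdict: not equivalent; witness: a=0, b=0


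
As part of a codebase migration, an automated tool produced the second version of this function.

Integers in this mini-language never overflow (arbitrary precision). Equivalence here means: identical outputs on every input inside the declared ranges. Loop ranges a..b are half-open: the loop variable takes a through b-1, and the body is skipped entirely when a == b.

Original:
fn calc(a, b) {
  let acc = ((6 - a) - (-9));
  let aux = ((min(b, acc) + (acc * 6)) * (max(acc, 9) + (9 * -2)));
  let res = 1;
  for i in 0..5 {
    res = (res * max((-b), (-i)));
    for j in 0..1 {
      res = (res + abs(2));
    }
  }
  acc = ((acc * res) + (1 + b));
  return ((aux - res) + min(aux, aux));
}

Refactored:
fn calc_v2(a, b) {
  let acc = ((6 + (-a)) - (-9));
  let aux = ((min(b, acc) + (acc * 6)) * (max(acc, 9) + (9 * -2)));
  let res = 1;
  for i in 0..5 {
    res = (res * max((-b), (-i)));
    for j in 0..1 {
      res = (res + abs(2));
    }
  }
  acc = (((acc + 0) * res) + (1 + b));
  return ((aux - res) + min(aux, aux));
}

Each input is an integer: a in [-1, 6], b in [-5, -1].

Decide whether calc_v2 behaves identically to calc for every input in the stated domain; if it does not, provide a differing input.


Behavior is preserved: although constant usage differs; arithmetic usage differs, the outputs never diverge.
Tracing a=6, b=-5: calc: acc becomes 9; next aux becomes -441; next res becomes 1; next at i=0:; next res becomes 5; next at j=0:; next res becomes 7; next at i=1:; next res becomes 35; next at j=0:; next res becomes 37; next at i=2:; next res becomes 185; next at j=0:; next res becomes 187; next at i=3:; next res becomes 935; next at j=0:; next res becomes 937; next at i=4:; next res becomes 4685; next at j=0:; next res becomes 4687; next acc becomes 42179; next final value -5569 | calc_v2: acc becomes 9; next aux becomes -441; next res becomes 1; next at i=0:; next res becomes 5; next at j=0:; next res becomes 7; next at i=1:; next res becomes 35; next at j=0:; next res becomes 37; next at i=2:; next res becomes 185; next at j=0:; next res becomes 187; next at i=3:; next res becomes 935; next at j=0:; next res becomes 937; next at i=4:; next res becomes 4685; next at j=0:; next res becomes 4687; next acc becomes 42179; next final value -5569 — matching result -5569.
Every one of the 40 inputs gives matching results.
verdict: equivalent


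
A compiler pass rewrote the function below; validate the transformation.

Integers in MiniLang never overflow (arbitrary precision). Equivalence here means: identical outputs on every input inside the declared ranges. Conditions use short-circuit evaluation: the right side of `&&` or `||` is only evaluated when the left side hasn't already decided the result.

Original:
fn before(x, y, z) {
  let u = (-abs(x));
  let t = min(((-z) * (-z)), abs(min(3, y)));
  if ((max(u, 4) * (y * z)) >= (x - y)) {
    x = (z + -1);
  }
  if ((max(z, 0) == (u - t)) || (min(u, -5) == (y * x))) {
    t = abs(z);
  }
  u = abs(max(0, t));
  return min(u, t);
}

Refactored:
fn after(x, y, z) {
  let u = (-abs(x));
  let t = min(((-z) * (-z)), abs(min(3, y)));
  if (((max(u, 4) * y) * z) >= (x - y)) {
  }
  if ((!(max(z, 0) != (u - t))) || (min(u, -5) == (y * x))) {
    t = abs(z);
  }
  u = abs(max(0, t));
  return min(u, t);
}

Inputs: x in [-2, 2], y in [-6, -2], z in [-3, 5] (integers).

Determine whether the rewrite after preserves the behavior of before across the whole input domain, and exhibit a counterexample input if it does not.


Not equivalent: x=1, y=-5, z=-3 separates them (5 vs 3).
before: u = -1; t = 5; ((max(u, 4) * (y * z)) >= (x - y)) -> true; x = -4; ((max(z, 0) == (u - t)) || (min(u, -5) == (y * x))) -> false; u = 5; return 5
after: u = -1; t = 5; (((max(u, 4) * y) * z) >= (x - y)) -> true; ((!(max(z, 0) != (u - t))) || (min(u, -5) == (y * x))) -> true; t = 3; u = 3; return 3
verdict: not equivalent; witness: x=1, y=-5, z=-3


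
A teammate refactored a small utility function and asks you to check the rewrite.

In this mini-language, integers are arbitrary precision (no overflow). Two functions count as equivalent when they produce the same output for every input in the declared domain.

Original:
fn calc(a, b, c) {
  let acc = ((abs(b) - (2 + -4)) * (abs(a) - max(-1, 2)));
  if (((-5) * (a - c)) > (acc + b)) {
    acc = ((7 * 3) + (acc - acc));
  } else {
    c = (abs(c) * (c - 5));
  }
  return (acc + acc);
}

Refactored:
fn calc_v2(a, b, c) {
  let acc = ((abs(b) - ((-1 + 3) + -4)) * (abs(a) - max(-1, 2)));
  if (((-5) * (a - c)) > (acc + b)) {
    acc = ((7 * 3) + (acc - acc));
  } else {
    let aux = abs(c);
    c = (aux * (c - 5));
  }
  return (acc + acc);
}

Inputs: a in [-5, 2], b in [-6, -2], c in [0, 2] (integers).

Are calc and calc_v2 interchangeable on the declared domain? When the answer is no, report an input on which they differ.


The two versions differ — the changes include statement counts differ; and local variable names differ; and arithmetic usage differs; and constant usage differs.
Tracing a=0, b=-5, c=1: calc: acc becomes -14; next (((-5) * (a - c)) > (acc + b)) evaluates to true; next acc becomes 21; next final value 42 | calc_v2: acc becomes -14; next (((-5) * (a - c)) > (acc + b)) evaluates to true; next acc becomes 21; next final value 42 — matching result 42.
Across all 120 domain points the two functions coincide.
verdict: equivalent


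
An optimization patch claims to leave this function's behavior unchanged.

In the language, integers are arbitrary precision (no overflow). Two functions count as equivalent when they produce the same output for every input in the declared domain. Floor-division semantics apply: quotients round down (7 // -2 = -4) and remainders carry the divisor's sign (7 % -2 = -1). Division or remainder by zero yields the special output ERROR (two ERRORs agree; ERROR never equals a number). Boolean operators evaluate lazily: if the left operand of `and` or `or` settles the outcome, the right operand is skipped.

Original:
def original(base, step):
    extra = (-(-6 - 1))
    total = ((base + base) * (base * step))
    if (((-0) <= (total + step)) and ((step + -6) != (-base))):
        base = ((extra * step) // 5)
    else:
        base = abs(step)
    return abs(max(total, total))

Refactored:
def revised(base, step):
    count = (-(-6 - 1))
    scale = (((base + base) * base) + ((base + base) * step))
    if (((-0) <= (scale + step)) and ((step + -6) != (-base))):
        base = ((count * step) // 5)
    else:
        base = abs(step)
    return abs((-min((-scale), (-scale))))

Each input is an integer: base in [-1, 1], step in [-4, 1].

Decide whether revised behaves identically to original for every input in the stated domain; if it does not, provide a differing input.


These are not equivalent — on base=-1, step=-4 the outputs split (8 vs 10).
original: extra := 7 | total := -8 | (((-0) <= (total + step)) and ((step + -6) != (-base))): false | base := 4 | result 8
revised: count := 7 | scale := 10 | (((-0) <= (scale + step)) and ((step + -6) != (-base))): true | base := -6 | result 10
verdict: not equivalent; witness: base=-1, step=-4


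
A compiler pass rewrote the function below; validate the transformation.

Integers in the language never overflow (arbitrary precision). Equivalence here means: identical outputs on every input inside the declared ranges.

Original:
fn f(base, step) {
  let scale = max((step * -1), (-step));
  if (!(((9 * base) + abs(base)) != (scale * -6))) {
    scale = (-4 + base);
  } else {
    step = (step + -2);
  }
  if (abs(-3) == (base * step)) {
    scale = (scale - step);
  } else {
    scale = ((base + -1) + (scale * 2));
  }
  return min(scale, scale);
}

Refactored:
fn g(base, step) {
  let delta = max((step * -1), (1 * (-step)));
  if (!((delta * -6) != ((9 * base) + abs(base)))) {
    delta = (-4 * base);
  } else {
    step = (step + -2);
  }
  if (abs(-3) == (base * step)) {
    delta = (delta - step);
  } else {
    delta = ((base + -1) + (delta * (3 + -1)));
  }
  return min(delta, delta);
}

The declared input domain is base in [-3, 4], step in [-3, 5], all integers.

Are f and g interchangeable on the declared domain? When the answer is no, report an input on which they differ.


The rewrite breaks on base=0, step=0, where the results are -9 and -1.
f: scale := 0 | (!(((9 * base) + abs(base)) != (scale * -6))): true | scale := -4 | (abs(-3) == (base * step)): false | scale := -9 | result -9
g: delta := 0 | (!((delta * -6) != ((9 * base) + abs(base)))): true | delta := 0 | (abs(-3) == (base * step)): false | delta := -1 | result -1
verdict: not equivalent; witness: base=0, step=0


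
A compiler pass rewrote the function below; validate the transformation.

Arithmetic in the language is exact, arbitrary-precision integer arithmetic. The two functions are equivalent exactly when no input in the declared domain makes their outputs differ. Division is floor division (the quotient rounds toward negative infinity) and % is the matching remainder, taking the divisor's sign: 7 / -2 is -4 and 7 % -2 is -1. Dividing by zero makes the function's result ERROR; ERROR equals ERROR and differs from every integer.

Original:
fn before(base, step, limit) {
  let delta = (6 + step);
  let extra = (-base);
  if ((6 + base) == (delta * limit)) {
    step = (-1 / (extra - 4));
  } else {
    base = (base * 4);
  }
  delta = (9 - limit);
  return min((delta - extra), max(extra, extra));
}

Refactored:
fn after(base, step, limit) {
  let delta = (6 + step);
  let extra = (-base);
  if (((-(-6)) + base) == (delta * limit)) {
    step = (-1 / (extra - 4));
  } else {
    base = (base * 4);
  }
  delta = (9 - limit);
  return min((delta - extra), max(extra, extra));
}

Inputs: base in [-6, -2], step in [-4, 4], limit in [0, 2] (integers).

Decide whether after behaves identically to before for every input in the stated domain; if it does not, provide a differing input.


Comparing the listings, the differences include: same computation, different form.
Tracing base=-2, step=-3, limit=2: before: delta = 3; extra = 2; ((6 + base) == (delta * limit)) -> false; base = -8; delta = 7; return 2 | after: delta = 3; extra = 2; (((-(-6)) + base) == (delta * limit)) -> false; base = -8; delta = 7; return 2 — matching result 2.
Every one of the 135 inputs gives matching results.
verdict: equivalent


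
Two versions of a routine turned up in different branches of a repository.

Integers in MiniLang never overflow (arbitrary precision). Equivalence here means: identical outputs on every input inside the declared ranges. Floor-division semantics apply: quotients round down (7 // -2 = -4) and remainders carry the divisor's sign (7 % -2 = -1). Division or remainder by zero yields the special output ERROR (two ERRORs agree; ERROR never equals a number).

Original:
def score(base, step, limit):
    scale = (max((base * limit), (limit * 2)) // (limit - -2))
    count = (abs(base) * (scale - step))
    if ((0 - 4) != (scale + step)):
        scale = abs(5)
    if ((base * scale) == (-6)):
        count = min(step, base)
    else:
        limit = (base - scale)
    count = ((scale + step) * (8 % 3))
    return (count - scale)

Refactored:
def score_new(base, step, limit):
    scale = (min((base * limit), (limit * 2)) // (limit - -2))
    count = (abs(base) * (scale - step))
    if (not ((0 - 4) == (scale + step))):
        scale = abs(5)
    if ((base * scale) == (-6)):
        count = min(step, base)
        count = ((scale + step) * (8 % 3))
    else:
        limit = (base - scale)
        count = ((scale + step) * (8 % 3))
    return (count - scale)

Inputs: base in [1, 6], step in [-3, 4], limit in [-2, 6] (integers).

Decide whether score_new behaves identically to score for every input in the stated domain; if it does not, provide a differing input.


Evaluate both at base=1, step=-3, limit=-1.
score: scale := -1 | count := 2 | ((0 - 4) != (scale + step)): false | ((base * scale) == (-6)): false | limit := 2 | count := -8 | result -7
score_new: scale := -2 | count := 1 | (not ((0 - 4) == (scale + step))): true | scale := 5 | ((base * scale) == (-6)): false | limit := -4 | count := 4 | result -1
-7 vs -1 — the two versions disagree here.
verdict: not equivalent; witness: base=1, step=-3, limit=-1


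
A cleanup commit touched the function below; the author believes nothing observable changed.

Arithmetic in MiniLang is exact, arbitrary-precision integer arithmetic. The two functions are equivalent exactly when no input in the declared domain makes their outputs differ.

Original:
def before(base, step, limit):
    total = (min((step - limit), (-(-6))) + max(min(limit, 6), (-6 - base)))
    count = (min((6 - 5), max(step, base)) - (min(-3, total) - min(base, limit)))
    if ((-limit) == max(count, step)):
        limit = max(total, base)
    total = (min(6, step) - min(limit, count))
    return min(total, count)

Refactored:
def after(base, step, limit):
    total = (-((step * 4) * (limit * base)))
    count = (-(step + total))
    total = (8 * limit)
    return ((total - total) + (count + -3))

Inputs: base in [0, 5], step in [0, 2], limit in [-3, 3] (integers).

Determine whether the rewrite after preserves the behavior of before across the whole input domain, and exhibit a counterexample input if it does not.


These are not equivalent — on base=0, step=0, limit=-3 the outputs split (0 vs -3).
before: total=0, then count=0, then ((-limit) == max(count, step)) is false, then total=3, then returns 0
after: total=0, then count=0, then total=-24, then returns -3
verdict: not equivalent; witness: base=0, step=0, limit=-3


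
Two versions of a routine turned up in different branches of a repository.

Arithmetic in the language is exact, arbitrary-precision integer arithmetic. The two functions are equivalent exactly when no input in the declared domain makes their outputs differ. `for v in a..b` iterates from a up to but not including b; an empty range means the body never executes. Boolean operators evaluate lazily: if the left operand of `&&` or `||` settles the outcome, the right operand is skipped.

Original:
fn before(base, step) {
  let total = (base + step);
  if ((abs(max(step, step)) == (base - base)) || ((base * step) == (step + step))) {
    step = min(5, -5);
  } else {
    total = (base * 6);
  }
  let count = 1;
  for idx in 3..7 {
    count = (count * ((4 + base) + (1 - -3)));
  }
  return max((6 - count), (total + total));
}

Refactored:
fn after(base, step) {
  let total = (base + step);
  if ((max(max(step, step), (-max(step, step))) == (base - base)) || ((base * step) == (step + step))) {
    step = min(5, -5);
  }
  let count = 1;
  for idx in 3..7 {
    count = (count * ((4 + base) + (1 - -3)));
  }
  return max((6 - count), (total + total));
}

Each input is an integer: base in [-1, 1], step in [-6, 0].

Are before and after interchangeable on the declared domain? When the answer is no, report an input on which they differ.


Consider the input base=-1, step=-6.
before: total becomes -7; next ((abs(max(step, step)) == (base - base)) || ((base * step) == (step + step))) evaluates to false; next total becomes -6; next count becomes 1; next at idx=3:; next count becomes 7; next at idx=4:; next count becomes 49; next at idx=5:; next count becomes 343; next at idx=6:; next count becomes 2401; next final value -12
after: total becomes -7; next ((max(max(step, step), (-max(step, step))) == (base - base)) || ((base * step) == (step + step))) evaluates to false; next count becomes 1; next at idx=3:; next count becomes 7; next at idx=4:; next count becomes 49; next at idx=5:; next count becomes 343; next at idx=6:; next count becomes 2401; next final value -14
-12 != -14, so the rewrite changes behavior.
verdict: not equivalent; witness: base=-1, step=-6


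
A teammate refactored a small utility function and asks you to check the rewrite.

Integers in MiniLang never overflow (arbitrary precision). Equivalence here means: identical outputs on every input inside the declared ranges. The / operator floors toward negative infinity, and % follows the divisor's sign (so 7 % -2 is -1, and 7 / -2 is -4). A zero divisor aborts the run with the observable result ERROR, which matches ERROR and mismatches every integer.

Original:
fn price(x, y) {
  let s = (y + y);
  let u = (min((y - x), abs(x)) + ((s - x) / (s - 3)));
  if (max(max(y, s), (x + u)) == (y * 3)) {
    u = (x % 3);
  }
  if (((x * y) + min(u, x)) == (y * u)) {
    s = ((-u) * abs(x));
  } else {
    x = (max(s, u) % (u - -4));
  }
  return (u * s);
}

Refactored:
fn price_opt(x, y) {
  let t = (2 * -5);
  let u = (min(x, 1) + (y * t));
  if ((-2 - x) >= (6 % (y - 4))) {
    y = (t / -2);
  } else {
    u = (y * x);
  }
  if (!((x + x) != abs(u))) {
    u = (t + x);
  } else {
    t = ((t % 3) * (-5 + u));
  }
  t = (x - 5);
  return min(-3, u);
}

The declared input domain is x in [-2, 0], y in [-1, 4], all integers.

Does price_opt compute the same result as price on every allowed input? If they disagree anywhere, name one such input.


At x=-2, y=-1: price gives -2, price_opt gives -3.
verdict: not equivalent; witness: x=-2, y=-1


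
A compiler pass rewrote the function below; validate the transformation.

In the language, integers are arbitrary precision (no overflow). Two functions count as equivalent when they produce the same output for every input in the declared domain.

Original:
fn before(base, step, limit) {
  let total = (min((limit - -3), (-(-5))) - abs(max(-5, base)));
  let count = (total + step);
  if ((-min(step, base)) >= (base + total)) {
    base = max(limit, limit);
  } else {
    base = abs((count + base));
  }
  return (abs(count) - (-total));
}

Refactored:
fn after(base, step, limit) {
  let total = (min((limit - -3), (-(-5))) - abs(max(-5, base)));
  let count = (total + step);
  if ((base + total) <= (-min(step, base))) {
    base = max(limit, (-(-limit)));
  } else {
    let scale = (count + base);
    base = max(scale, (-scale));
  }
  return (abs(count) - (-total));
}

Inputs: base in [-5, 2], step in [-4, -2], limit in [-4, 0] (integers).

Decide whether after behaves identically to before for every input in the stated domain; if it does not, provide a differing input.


Behavior is preserved: although local variable names differ, and comparison usage differs, and statement counts differ, and min/max/abs usage differs, the outputs never diverge.
As a probe, take base=-3, step=-2, limit=-1: before runs total=-1, then count=-3, then ((-min(step, base)) >= (base + total)) is true, then base=-1, then returns 2; after runs total=-1, then count=-3, then ((base + total) <= (-min(step, base))) is true, then base=-1, then returns 2; both end at 2.
Every one of the 120 inputs gives matching results.
verdict: equivalent


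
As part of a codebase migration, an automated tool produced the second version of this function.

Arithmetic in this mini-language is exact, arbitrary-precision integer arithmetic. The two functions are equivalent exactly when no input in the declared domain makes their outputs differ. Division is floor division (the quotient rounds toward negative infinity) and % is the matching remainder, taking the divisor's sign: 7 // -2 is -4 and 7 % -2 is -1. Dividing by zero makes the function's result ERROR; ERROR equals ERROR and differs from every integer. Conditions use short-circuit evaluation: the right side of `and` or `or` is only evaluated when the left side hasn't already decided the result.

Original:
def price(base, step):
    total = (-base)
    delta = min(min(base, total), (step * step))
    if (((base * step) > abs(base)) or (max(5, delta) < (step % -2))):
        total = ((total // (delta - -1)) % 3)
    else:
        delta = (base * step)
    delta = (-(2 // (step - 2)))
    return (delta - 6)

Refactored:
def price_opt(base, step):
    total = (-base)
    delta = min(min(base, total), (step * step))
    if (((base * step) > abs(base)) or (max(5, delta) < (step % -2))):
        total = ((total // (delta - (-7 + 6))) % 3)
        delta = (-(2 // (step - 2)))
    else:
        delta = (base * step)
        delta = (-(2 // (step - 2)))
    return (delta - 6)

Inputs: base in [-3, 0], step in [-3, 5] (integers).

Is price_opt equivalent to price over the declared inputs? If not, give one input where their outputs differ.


The two versions differ — the changes include constant usage differs; also statement counts differ; also arithmetic usage differs.
Spot check at base=0, step=5 — price: total=0, then delta=0, then (((base * step) > abs(base)) or (max(5, delta) < (step % -2))) is false, then delta=0, then delta=0, then returns -6. price_opt: total=0, then delta=0, then (((base * step) > abs(base)) or (max(5, delta) < (step % -2))) is false, then delta=0, then delta=0, then returns -6. Both give -6.
An exhaustive pass over the 36 declared inputs shows identical outputs.
verdict: equivalent
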